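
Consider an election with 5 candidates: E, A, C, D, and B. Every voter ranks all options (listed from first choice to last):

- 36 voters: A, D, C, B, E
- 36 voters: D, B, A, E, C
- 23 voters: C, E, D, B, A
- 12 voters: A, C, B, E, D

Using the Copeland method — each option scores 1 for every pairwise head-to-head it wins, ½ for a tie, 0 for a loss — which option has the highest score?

D

E: loses to A, C, D, and B → score 0.
A: beats E and C; loses to D and B → score 2.
C: beats E and B; loses to A and D → score 2.
D: beats E, A, C, and B → score 4.
B: beats E and A; loses to C and D → score 2.
D has the best pairwise record.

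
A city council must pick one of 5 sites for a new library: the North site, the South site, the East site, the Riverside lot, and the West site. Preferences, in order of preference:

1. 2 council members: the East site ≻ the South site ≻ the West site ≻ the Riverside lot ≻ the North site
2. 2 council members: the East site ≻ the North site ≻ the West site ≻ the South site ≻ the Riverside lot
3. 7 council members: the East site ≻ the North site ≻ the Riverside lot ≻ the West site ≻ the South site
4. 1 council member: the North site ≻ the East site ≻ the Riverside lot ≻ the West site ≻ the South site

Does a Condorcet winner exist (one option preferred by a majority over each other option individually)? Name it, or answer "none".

the East site vs the North site: 11–1 for the East site.
the East site vs the South site: 12–0 for the East site.
the East site vs the Riverside lot: 12–0 for the East site.
the East site vs the West site: 12–0 for the East site.
the East site beats every other option head-to-head.

the East site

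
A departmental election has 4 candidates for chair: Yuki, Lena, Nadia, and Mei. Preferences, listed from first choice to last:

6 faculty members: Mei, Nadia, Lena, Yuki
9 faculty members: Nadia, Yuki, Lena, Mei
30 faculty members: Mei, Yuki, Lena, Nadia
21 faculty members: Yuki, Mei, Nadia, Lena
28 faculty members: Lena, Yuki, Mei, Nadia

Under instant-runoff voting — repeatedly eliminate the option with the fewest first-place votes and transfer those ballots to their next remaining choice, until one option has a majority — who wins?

Yuki

Round 1: Yuki 21, Lena 28, Nadia 9, Mei 36. Eliminate Nadia.
Round 2: Yuki 30, Lena 28, Mei 36. Eliminate Lena.
Round 3: Yuki 58, Mei 36. Yuki has a majority.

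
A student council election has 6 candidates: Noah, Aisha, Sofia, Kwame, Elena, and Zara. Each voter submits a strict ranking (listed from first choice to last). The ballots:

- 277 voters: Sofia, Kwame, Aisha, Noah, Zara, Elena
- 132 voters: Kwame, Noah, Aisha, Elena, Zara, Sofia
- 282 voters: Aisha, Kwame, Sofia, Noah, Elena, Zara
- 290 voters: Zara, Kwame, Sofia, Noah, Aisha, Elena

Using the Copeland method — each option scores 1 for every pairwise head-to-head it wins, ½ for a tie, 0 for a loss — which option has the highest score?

Noah: beats Elena and Zara; loses to Aisha, Sofia, and Kwame → score 2.
Aisha: beats Noah, Elena, and Zara; loses to Sofia and Kwame → score 3.
Sofia: beats Noah, Aisha, Elena, and Zara; loses to Kwame → score 4.
Kwame: beats Noah, Aisha, Sofia, Elena, and Zara → score 5.
Elena: loses to Noah, Aisha, Sofia, Kwame, and Zara → score 0.
Zara: beats Elena; loses to Noah, Aisha, Sofia, and Kwame → score 1.
Kwame has the best pairwise record.

Kwame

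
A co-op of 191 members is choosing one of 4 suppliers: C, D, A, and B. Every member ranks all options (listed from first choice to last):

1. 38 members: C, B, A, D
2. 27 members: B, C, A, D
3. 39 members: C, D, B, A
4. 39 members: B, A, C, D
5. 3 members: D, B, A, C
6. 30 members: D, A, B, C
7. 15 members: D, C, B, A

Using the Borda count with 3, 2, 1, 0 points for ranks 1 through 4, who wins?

B

C: 38·3 + 27·2 + 39·3 + 39·1 + 3·0 + 30·0 + 15·2 = 354
D: 38·0 + 27·0 + 39·2 + 39·0 + 3·3 + 30·3 + 15·3 = 222
A: 38·1 + 27·1 + 39·0 + 39·2 + 3·1 + 30·2 + 15·0 = 206
B: 38·2 + 27·3 + 39·1 + 39·3 + 3·2 + 30·1 + 15·1 = 364
B has the highest Borda score (364).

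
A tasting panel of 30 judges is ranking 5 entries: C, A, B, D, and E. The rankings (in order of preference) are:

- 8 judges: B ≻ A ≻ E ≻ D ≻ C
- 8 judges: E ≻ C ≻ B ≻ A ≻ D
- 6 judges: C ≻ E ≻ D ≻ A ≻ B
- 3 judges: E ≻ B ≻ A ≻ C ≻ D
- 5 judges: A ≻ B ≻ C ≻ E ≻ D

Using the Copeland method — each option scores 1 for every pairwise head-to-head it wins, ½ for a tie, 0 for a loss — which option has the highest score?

C: beats D; loses to A, B, and E → score 1.
A: beats C and D; loses to B and E → score 2.
B: beats C, A, and D; loses to E → score 3.
D: loses to C, A, B, and E → score 0.
E: beats C, A, B, and D → score 4.
E has the best pairwise record.

E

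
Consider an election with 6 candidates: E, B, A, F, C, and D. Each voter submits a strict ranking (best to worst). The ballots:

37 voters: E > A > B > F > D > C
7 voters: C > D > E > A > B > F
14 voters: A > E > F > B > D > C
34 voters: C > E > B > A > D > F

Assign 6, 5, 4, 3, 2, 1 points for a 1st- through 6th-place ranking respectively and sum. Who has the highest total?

E: 37·6 + 7·4 + 14·5 + 34·5 = 490
B: 37·4 + 7·2 + 14·3 + 34·4 = 340
A: 37·5 + 7·3 + 14·6 + 34·3 = 392
F: 37·3 + 7·1 + 14·4 + 34·1 = 208
C: 37·1 + 7·6 + 14·1 + 34·6 = 297
D: 37·2 + 7·5 + 14·2 + 34·2 = 205
E has the highest Borda score (490).

E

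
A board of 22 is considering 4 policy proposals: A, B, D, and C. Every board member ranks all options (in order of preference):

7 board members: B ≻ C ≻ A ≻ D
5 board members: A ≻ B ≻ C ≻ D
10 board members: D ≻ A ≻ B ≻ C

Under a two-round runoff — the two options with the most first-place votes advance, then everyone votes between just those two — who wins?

Round 1 first-place votes: A 5, B 7, D 10, C 0.
D and B advance.
Runoff: D is preferred to B by 10 voters; B by 12.
B wins the runoff.

B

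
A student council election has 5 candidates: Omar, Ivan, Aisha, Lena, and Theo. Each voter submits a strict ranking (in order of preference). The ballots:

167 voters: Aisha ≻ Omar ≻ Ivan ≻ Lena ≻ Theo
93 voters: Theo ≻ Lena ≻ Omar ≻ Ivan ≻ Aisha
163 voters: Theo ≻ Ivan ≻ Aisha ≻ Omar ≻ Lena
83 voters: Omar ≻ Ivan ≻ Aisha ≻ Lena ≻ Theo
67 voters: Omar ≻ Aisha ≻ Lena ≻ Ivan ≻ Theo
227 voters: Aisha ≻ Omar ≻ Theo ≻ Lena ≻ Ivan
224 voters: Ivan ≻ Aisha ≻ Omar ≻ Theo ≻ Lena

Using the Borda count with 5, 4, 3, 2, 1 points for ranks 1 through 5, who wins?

Omar: 167·4 + 93·3 + 163·2 + 83·5 + 67·5 + 227·4 + 224·3 = 3603
Ivan: 167·3 + 93·2 + 163·4 + 83·4 + 67·2 + 227·1 + 224·5 = 3152
Aisha: 167·5 + 93·1 + 163·3 + 83·3 + 67·4 + 227·5 + 224·4 = 3965
Lena: 167·2 + 93·4 + 163·1 + 83·2 + 67·3 + 227·2 + 224·1 = 1914
Theo: 167·1 + 93·5 + 163·5 + 83·1 + 67·1 + 227·3 + 224·2 = 2726
Aisha has the highest Borda score (3965).

Aisha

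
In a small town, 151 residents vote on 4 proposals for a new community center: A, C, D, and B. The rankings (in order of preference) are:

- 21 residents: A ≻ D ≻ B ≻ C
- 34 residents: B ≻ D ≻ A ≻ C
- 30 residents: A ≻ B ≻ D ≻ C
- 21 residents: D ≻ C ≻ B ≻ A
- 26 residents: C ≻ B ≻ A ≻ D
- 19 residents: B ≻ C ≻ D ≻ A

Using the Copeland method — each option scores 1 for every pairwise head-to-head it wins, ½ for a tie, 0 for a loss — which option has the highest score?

A: beats C and D; loses to B → score 2.
C: loses to A, D, and B → score 0.
D: beats C; loses to A and B → score 1.
B: beats A, C, and D → score 3.
B has the best pairwise record.

B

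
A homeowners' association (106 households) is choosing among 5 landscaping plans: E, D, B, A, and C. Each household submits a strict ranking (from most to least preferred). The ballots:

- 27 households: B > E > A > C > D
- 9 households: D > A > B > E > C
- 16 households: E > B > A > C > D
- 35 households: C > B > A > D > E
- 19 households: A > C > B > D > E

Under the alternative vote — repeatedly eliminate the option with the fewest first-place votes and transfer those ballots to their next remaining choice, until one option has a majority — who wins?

C

Round 1: E 16, D 9, B 27, A 19, C 35. Eliminate D.
Round 2: E 16, B 27, A 28, C 35. Eliminate E.
Round 3: B 43, A 28, C 35. Eliminate A.
Round 4: B 52, C 54. C has a majority.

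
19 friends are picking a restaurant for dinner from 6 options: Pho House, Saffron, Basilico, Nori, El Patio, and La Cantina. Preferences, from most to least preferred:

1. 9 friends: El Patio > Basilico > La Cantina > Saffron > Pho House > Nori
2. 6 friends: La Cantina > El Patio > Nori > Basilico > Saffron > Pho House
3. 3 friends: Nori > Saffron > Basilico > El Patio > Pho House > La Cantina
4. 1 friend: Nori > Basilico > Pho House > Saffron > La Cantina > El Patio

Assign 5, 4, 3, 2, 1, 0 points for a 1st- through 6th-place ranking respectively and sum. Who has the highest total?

El Patio

Pho House: 9·1 + 6·0 + 3·1 + 1·3 = 15
Saffron: 9·2 + 6·1 + 3·4 + 1·2 = 38
Basilico: 9·4 + 6·2 + 3·3 + 1·4 = 61
Nori: 9·0 + 6·3 + 3·5 + 1·5 = 38
El Patio: 9·5 + 6·4 + 3·2 + 1·0 = 75
La Cantina: 9·3 + 6·5 + 3·0 + 1·1 = 58
El Patio has the highest Borda score (75).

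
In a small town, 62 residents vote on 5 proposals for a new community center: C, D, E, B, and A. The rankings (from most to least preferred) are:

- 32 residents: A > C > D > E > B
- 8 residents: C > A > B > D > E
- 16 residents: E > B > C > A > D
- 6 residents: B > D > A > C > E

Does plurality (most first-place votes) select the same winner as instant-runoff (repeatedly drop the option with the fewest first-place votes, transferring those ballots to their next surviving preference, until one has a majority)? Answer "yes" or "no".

Plurality — first-place votes: C 8, D 0, E 16, B 6, A 32. Winner: A.
Instant-runoff — R1 C 8, D 0, E 16, B 6, A 32 (A winner). Winner: A.
The two methods agree.

yes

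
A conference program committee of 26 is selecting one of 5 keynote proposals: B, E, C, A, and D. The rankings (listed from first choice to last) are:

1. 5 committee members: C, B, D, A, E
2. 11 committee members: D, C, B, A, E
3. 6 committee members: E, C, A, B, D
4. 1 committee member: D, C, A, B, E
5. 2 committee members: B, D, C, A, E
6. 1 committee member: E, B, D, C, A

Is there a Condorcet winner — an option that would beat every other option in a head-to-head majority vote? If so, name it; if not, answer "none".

Checking pairwise contests:
C beats B 23–3.
B beats E 19–7.
D beats C 15–11.
B beats A 19–7.
B beats D 14–12.
Every option loses at least one head-to-head, so there is no Condorcet winner.

none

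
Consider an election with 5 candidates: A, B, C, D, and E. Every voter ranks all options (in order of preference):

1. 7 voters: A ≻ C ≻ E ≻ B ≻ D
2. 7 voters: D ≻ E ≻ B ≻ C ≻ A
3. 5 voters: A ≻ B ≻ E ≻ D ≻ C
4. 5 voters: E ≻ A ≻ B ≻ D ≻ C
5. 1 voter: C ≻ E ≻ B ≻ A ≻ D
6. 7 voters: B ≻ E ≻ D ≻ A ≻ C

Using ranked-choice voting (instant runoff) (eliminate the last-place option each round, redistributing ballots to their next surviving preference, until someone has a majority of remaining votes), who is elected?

Round 1: A 12, B 7, C 1, D 7, E 5. Eliminate C.
Round 2: A 12, B 7, D 7, E 6. Eliminate E.
Round 3: A 17, B 8, D 7. A has a majority.

A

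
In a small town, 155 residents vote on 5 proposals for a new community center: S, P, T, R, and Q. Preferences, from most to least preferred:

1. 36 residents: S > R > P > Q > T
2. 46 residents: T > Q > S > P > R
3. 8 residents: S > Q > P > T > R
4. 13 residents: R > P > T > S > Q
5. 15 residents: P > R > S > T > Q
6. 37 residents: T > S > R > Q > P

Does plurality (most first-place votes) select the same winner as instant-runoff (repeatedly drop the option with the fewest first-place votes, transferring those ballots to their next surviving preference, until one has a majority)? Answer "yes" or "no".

Plurality — first-place votes: S 44, P 15, T 83, R 13, Q 0. Winner: T.
Instant-runoff — R1 S 44, P 15, T 83, R 13, Q 0 (T winner). Winner: T.
The two methods agree.

yes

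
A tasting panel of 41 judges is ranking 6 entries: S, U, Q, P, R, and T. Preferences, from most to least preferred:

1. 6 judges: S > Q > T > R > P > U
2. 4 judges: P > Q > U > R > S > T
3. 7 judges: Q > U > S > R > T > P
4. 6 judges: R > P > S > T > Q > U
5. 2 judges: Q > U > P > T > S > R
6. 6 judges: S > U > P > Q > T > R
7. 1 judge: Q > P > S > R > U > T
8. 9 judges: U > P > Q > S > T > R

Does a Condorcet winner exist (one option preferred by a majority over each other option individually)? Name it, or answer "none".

Checking pairwise contests:
U beats S 22–19.
Q beats U 26–15.
P beats Q 25–16.
U beats P 24–17.
S beats R 31–10.
S beats T 39–2.
Every option loses at least one head-to-head, so there is no Condorcet winner.

none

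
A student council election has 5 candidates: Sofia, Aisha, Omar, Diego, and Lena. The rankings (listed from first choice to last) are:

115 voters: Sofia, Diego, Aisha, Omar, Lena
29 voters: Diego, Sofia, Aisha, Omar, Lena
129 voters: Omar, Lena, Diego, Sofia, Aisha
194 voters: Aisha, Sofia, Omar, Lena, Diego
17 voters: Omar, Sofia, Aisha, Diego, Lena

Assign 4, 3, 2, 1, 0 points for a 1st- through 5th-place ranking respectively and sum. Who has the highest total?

Sofia

Sofia: 115·4 + 29·3 + 129·1 + 194·3 + 17·3 = 1309
Aisha: 115·2 + 29·2 + 129·0 + 194·4 + 17·2 = 1098
Omar: 115·1 + 29·1 + 129·4 + 194·2 + 17·4 = 1116
Diego: 115·3 + 29·4 + 129·2 + 194·0 + 17·1 = 736
Lena: 115·0 + 29·0 + 129·3 + 194·1 + 17·0 = 581
Sofia has the highest Borda score (1309).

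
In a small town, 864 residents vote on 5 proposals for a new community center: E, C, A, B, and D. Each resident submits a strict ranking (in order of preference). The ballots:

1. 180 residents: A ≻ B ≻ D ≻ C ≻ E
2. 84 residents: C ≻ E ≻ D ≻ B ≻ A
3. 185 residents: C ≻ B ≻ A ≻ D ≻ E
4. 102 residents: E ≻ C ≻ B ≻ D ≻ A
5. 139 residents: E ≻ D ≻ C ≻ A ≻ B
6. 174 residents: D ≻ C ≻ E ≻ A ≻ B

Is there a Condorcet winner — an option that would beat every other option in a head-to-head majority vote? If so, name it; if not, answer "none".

none

Checking pairwise contests:
C beats E 623–241.
D beats C 493–371.
E beats A 499–365.
E beats B 499–365.
B beats D 467–397.
Every option loses at least one head-to-head, so there is no Condorcet winner.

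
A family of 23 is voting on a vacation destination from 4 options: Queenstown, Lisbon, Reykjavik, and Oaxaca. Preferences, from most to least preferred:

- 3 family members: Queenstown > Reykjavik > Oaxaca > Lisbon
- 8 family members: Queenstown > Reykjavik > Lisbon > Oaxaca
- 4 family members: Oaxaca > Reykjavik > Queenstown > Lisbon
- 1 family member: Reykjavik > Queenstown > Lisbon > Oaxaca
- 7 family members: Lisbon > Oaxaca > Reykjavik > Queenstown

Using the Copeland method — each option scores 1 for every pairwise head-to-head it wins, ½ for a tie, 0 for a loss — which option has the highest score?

Reykjavik

Queenstown: beats Lisbon and Oaxaca; loses to Reykjavik → score 2.
Lisbon: beats Oaxaca; loses to Queenstown and Reykjavik → score 1.
Reykjavik: beats Queenstown, Lisbon, and Oaxaca → score 3.
Oaxaca: loses to Queenstown, Lisbon, and Reykjavik → score 0.
Reykjavik has the best pairwise record.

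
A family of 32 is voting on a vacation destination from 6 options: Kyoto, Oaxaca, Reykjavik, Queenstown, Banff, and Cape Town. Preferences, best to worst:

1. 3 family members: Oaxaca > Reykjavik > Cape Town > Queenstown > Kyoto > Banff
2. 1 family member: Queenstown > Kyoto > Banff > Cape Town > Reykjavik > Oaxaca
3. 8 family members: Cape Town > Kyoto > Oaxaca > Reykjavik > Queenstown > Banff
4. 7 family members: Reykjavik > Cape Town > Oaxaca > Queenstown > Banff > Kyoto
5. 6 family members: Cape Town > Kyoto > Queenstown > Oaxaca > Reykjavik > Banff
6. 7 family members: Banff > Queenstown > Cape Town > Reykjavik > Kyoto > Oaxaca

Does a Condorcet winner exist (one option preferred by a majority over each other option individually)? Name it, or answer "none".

Cape Town

Cape Town vs Kyoto: 31–1 for Cape Town.
Cape Town vs Oaxaca: 29–3 for Cape Town.
Cape Town vs Reykjavik: 22–10 for Cape Town.
Cape Town vs Queenstown: 24–8 for Cape Town.
Cape Town vs Banff: 24–8 for Cape Town.
Cape Town beats every other option head-to-head.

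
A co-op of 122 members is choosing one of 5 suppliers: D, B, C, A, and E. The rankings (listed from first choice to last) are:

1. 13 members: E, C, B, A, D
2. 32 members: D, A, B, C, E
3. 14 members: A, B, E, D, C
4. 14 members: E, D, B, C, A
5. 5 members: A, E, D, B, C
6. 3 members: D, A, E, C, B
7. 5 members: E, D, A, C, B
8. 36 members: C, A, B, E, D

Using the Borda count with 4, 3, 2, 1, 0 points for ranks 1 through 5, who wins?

D: 13·0 + 32·4 + 14·1 + 14·3 + 5·2 + 3·4 + 5·3 + 36·0 = 221
B: 13·2 + 32·2 + 14·3 + 14·2 + 5·1 + 3·0 + 5·0 + 36·2 = 237
C: 13·3 + 32·1 + 14·0 + 14·1 + 5·0 + 3·1 + 5·1 + 36·4 = 237
A: 13·1 + 32·3 + 14·4 + 14·0 + 5·4 + 3·3 + 5·2 + 36·3 = 312
E: 13·4 + 32·0 + 14·2 + 14·4 + 5·3 + 3·2 + 5·4 + 36·1 = 213
A has the highest Borda score (312).

A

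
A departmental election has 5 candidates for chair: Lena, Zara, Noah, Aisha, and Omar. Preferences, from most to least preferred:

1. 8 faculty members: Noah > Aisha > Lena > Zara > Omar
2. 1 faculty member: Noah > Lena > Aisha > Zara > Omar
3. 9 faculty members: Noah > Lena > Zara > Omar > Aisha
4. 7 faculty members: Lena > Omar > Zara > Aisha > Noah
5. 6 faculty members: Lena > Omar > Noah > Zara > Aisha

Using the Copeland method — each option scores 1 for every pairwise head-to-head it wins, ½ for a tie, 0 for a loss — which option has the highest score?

Noah

Lena: beats Zara, Aisha, and Omar; loses to Noah → score 3.
Zara: beats Aisha and Omar; loses to Lena and Noah → score 2.
Noah: beats Lena, Zara, Aisha, and Omar → score 4.
Aisha: loses to Lena, Zara, Noah, and Omar → score 0.
Omar: beats Aisha; loses to Lena, Zara, and Noah → score 1.
Noah has the best pairwise record.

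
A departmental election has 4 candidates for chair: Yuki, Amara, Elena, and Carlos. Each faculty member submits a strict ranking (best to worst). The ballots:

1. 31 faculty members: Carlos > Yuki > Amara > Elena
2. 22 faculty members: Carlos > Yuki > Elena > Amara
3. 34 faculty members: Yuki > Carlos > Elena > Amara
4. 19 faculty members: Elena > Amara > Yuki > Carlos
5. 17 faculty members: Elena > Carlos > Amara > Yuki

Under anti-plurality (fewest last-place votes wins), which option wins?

Last-place votes: Yuki 17, Amara 56, Elena 31, Carlos 19.
Yuki is ranked last by the fewest voters, so Yuki wins.

Yuki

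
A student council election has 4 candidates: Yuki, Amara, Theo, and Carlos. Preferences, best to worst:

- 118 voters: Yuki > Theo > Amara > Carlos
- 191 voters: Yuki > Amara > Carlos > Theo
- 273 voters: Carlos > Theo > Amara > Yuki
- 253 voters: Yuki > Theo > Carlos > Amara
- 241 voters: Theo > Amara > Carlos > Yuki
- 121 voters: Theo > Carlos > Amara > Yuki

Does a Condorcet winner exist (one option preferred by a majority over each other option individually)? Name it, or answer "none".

Theo

Theo vs Yuki: 635–562 for Theo.
Theo vs Amara: 1006–191 for Theo.
Theo vs Carlos: 733–464 for Theo.
Theo beats every other option head-to-head.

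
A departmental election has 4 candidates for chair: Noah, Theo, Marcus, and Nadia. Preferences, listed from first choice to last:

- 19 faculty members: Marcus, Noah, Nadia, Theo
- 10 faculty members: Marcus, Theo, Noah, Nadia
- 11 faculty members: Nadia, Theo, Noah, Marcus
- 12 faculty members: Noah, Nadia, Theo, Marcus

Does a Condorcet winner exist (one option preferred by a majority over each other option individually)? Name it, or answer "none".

Marcus vs Noah: 29–23 for Marcus.
Marcus vs Theo: 29–23 for Marcus.
Marcus vs Nadia: 29–23 for Marcus.
Marcus beats every other option head-to-head.

Marcus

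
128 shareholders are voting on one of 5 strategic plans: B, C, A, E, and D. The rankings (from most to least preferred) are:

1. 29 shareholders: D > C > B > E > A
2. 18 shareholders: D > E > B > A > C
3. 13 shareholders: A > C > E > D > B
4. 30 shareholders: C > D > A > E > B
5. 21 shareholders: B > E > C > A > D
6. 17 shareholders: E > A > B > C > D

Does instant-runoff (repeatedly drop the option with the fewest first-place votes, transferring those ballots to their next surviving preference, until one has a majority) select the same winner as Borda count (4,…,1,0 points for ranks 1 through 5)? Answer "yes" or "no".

Instant-runoff — R1 B 21, C 30, A 13, E 17, D 47 (A out); R2 B 21, C 43, E 17, D 47 (E out); R3 B 38, C 43, D 47 (B out); R4 C 81, D 47 (C winner). Winner: C.
Borda — scores: B 212, C 305, A 202, E 270, D 291. Winner: C.
The two methods agree.

yes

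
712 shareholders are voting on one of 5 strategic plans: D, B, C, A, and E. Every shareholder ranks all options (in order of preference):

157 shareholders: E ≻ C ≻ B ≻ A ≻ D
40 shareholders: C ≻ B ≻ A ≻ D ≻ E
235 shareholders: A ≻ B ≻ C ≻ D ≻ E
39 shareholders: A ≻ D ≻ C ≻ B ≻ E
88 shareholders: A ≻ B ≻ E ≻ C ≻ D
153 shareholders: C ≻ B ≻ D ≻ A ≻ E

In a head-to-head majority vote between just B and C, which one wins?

C

Voters preferring B to C: 323; preferring C to B: 389.
C wins the head-to-head.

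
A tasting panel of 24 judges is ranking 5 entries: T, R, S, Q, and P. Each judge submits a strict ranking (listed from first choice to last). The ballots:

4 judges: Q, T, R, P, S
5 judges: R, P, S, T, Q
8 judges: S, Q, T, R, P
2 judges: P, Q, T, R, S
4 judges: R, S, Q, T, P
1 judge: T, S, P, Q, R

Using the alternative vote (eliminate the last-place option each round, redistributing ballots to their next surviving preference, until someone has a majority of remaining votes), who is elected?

Round 1: T 1, R 9, S 8, Q 4, P 2. Eliminate T.
Round 2: R 9, S 9, Q 4, P 2. Eliminate P.
Round 3: R 9, S 9, Q 6. Eliminate Q.
Round 4: R 15, S 9. R has a majority.

R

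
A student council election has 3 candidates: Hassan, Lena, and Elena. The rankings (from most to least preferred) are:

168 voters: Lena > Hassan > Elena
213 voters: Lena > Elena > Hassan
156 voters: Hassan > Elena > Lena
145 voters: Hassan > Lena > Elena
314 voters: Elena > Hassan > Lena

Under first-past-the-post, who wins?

Lena

First-place votes: Hassan 301, Lena 381, Elena 314.
Lena has the most first-place votes.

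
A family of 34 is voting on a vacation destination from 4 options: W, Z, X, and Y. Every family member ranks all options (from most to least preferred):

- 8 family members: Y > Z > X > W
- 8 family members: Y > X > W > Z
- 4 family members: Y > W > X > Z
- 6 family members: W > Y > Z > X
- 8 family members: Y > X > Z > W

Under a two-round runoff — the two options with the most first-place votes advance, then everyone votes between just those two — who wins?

Y

Round 1 first-place votes: W 6, Z 0, X 0, Y 28.
Y and W advance.
Runoff: Y is preferred to W by 28 voters; W by 6.
Y wins the runoff.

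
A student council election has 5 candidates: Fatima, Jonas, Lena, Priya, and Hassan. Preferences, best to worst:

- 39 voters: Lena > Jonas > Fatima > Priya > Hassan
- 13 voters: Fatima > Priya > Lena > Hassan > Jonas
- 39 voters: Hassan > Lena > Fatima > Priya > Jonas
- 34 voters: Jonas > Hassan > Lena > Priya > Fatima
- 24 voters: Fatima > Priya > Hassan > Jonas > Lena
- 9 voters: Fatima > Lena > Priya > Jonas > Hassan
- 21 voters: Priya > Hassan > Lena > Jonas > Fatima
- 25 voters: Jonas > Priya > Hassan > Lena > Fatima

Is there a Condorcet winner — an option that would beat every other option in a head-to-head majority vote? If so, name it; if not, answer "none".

Checking pairwise contests:
Jonas beats Fatima 119–85.
Lena beats Jonas 121–83.
Hassan beats Lena 143–61.
Fatima beats Priya 124–80.
Jonas beats Hassan 107–97.
Every option loses at least one head-to-head, so there is no Condorcet winner.

none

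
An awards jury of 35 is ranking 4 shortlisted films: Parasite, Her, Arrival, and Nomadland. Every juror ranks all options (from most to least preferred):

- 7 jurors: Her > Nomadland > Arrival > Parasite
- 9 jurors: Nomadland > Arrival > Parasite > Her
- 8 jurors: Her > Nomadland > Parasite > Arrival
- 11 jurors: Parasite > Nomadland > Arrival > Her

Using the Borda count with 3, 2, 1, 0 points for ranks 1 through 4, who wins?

Nomadland

Parasite: 7·0 + 9·1 + 8·1 + 11·3 = 50
Her: 7·3 + 9·0 + 8·3 + 11·0 = 45
Arrival: 7·1 + 9·2 + 8·0 + 11·1 = 36
Nomadland: 7·2 + 9·3 + 8·2 + 11·2 = 79
Nomadland has the highest Borda score (79).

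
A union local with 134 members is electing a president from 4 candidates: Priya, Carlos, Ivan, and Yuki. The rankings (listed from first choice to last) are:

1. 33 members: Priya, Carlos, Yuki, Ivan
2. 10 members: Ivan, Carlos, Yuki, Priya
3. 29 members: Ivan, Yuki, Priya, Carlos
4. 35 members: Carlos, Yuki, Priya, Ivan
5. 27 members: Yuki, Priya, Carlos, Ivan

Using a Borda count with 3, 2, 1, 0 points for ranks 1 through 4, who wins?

Priya: 33·3 + 10·0 + 29·1 + 35·1 + 27·2 = 217
Carlos: 33·2 + 10·2 + 29·0 + 35·3 + 27·1 = 218
Ivan: 33·0 + 10·3 + 29·3 + 35·0 + 27·0 = 117
Yuki: 33·1 + 10·1 + 29·2 + 35·2 + 27·3 = 252
Yuki has the highest Borda score (252).

Yuki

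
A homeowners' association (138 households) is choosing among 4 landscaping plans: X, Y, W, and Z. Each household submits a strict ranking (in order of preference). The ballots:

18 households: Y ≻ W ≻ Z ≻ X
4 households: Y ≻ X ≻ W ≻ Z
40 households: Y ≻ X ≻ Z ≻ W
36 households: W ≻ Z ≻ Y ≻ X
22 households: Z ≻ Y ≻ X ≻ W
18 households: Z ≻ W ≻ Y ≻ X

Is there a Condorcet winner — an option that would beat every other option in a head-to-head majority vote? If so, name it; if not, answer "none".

Z

Z vs X: 94–44 for Z.
Z vs Y: 76–62 for Z.
Z vs W: 80–58 for Z.
Z beats every other option head-to-head.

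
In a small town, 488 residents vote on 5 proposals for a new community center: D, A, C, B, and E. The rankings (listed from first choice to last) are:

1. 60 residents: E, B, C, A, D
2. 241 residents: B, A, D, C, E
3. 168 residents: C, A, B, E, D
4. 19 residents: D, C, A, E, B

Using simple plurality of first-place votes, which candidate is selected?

First-place votes: D 19, A 0, C 168, B 241, E 60.
B has the most first-place votes.

B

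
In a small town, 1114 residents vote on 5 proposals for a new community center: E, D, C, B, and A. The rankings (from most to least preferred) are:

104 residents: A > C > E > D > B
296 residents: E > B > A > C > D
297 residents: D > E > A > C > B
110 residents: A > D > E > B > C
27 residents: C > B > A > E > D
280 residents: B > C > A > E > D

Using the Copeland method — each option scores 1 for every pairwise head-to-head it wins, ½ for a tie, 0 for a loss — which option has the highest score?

E

E: beats D, C, B, and A → score 4.
D: loses to E, C, B, and A → score 0.
C: beats D; loses to E, B, and A → score 1.
B: beats D, C, and A; loses to E → score 3.
A: beats D and C; loses to E and B → score 2.
E has the best pairwise record.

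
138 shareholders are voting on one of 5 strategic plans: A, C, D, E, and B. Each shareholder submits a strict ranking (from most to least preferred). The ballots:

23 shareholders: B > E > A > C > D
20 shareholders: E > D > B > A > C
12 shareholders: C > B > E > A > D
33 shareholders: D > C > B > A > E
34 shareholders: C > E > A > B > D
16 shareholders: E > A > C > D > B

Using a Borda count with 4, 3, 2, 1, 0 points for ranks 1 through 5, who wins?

A: 23·2 + 20·1 + 12·1 + 33·1 + 34·2 + 16·3 = 227
C: 23·1 + 20·0 + 12·4 + 33·3 + 34·4 + 16·2 = 338
D: 23·0 + 20·3 + 12·0 + 33·4 + 34·0 + 16·1 = 208
E: 23·3 + 20·4 + 12·2 + 33·0 + 34·3 + 16·4 = 339
B: 23·4 + 20·2 + 12·3 + 33·2 + 34·1 + 16·0 = 268
E has the highest Borda score (339).

E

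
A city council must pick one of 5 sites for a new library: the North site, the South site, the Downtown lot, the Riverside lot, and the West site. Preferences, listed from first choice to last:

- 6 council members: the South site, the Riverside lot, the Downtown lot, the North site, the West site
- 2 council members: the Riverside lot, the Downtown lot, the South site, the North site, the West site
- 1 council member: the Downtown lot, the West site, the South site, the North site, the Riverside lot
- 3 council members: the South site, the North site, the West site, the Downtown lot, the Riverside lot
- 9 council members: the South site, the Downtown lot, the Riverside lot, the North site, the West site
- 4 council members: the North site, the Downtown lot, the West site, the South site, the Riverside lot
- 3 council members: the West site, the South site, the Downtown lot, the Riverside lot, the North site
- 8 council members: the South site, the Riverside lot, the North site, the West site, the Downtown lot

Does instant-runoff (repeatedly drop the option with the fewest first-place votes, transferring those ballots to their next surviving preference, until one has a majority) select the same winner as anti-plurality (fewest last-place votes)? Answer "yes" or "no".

yes

Instant-runoff — R1 the North site 4, the South site 26, the Downtown lot 1, the Riverside lot 2, the West site 3 (the South site winner). Winner: the South site.
Anti-plurality — last-place votes: the North site 3, the South site 0, the Downtown lot 8, the Riverside lot 8, the West site 17. Winner: the South site.
The two methods agree.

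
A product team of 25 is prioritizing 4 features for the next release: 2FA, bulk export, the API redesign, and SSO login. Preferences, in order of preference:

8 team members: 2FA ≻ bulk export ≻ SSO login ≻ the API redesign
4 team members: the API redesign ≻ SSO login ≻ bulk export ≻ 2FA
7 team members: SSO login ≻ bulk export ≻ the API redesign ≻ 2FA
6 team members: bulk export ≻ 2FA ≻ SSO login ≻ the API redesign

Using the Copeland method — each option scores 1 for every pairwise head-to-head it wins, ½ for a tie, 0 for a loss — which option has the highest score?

bulk export

2FA: beats the API redesign and SSO login; loses to bulk export → score 2.
bulk export: beats 2FA, the API redesign, and SSO login → score 3.
the API redesign: loses to 2FA, bulk export, and SSO login → score 0.
SSO login: beats the API redesign; loses to 2FA and bulk export → score 1.
bulk export has the best pairwise record.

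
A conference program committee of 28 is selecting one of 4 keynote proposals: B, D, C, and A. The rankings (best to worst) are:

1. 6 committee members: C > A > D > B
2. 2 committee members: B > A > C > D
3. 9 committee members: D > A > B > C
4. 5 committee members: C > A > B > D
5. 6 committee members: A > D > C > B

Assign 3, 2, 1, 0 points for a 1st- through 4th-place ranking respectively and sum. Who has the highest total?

A

B: 6·0 + 2·3 + 9·1 + 5·1 + 6·0 = 20
D: 6·1 + 2·0 + 9·3 + 5·0 + 6·2 = 45
C: 6·3 + 2·1 + 9·0 + 5·3 + 6·1 = 41
A: 6·2 + 2·2 + 9·2 + 5·2 + 6·3 = 62
A has the highest Borda score (62).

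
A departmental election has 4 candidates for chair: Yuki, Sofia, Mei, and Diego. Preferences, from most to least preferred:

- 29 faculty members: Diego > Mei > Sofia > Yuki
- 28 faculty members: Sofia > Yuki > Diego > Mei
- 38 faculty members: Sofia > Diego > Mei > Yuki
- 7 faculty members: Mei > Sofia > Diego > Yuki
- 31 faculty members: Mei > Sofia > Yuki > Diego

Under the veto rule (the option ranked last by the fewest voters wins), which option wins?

Sofia

Last-place votes: Yuki 74, Sofia 0, Mei 28, Diego 31.
Sofia is ranked last by the fewest voters, so Sofia wins.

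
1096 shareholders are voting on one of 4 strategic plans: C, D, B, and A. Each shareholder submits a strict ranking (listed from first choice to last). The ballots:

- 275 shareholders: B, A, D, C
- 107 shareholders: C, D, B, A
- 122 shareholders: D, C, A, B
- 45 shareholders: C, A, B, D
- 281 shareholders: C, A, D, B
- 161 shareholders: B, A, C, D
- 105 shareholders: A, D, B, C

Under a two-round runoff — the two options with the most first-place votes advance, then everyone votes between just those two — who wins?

Round 1 first-place votes: C 433, D 122, B 436, A 105.
B and C advance.
Runoff: B is preferred to C by 541 voters; C by 555.
C wins the runoff.

C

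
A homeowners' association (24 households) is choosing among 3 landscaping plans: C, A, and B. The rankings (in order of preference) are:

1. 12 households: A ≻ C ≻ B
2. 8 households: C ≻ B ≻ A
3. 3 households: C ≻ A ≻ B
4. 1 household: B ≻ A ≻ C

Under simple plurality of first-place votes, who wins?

First-place votes: C 11, A 12, B 1.
A has the most first-place votes.

A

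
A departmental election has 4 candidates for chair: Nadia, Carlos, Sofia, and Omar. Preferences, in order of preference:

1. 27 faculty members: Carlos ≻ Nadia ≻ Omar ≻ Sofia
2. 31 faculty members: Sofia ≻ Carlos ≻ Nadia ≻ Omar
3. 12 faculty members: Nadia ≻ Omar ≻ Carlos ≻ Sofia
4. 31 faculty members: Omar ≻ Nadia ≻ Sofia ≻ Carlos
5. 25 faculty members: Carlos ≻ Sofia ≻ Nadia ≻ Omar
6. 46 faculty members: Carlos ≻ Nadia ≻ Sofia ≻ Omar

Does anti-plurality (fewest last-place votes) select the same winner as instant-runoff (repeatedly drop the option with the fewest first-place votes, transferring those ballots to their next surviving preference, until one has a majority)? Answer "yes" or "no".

no

Anti-plurality — last-place votes: Nadia 0, Carlos 31, Sofia 39, Omar 102. Winner: Nadia.
Instant-runoff — R1 Nadia 12, Carlos 98, Sofia 31, Omar 31 (Carlos winner). Winner: Carlos.
The two methods disagree.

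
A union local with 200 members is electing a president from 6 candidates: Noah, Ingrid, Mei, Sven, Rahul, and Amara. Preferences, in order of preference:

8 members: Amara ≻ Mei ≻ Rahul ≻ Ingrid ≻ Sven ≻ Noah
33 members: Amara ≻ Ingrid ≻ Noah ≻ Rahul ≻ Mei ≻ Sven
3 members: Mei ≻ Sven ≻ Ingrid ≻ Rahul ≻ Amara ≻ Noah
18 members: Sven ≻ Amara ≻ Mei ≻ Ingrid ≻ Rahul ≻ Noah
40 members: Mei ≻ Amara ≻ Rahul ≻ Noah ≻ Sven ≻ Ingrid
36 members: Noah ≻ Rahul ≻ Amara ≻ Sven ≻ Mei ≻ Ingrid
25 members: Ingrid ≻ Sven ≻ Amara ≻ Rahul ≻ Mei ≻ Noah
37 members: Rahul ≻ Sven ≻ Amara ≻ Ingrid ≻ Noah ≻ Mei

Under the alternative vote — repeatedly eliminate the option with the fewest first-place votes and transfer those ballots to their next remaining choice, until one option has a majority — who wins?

Round 1: Noah 36, Ingrid 25, Mei 43, Sven 18, Rahul 37, Amara 41. Eliminate Sven.
Round 2: Noah 36, Ingrid 25, Mei 43, Rahul 37, Amara 59. Eliminate Ingrid.
Round 3: Noah 36, Mei 43, Rahul 37, Amara 84. Eliminate Noah.
Round 4: Mei 43, Rahul 73, Amara 84. Eliminate Mei.
Round 5: Rahul 76, Amara 124. Amara has a majority.

Amara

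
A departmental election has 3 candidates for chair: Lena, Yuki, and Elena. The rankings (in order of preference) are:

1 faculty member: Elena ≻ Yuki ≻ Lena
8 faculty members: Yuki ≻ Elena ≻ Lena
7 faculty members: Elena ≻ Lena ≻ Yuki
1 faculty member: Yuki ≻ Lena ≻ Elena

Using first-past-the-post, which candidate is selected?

First-place votes: Lena 0, Yuki 9, Elena 8.
Yuki has the most first-place votes.

Yuki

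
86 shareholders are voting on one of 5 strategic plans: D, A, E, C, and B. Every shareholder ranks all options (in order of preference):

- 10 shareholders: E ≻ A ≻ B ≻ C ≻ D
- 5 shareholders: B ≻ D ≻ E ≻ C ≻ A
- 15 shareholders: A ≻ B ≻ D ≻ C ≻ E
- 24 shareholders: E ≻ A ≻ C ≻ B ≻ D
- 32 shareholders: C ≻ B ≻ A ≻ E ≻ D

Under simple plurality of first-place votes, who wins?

First-place votes: D 0, A 15, E 34, C 32, B 5.
E has the most first-place votes.

E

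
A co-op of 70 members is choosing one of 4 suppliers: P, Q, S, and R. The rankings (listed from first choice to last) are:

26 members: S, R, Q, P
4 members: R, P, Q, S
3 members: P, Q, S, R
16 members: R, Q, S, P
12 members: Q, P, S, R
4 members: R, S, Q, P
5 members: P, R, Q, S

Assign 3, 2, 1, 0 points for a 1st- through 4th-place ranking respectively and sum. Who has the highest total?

R

P: 26·0 + 4·2 + 3·3 + 16·0 + 12·2 + 4·0 + 5·3 = 56
Q: 26·1 + 4·1 + 3·2 + 16·2 + 12·3 + 4·1 + 5·1 = 113
S: 26·3 + 4·0 + 3·1 + 16·1 + 12·1 + 4·2 + 5·0 = 117
R: 26·2 + 4·3 + 3·0 + 16·3 + 12·0 + 4·3 + 5·2 = 134
R has the highest Borda score (134).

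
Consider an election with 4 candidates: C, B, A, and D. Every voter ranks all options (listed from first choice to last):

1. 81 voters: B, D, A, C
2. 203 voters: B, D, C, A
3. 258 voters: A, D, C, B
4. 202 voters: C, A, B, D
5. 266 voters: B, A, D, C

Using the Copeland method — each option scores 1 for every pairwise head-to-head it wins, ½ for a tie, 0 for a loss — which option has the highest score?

B

C: loses to B, A, and D → score 0.
B: beats C, A, and D → score 3.
A: beats C and D; loses to B → score 2.
D: beats C; loses to B and A → score 1.
B has the best pairwise record.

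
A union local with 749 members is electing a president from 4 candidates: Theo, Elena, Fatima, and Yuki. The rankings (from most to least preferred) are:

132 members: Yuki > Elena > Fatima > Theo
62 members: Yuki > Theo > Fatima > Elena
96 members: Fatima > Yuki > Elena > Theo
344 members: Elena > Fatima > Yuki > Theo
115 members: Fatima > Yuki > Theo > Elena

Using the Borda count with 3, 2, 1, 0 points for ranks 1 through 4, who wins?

Fatima

Theo: 132·0 + 62·2 + 96·0 + 344·0 + 115·1 = 239
Elena: 132·2 + 62·0 + 96·1 + 344·3 + 115·0 = 1392
Fatima: 132·1 + 62·1 + 96·3 + 344·2 + 115·3 = 1515
Yuki: 132·3 + 62·3 + 96·2 + 344·1 + 115·2 = 1348
Fatima has the highest Borda score (1515).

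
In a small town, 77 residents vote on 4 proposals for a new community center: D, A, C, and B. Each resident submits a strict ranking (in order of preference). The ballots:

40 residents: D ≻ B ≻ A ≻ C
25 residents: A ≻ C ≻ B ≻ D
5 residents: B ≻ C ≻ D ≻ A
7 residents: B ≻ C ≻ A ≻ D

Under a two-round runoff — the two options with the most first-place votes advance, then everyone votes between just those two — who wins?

D

Round 1 first-place votes: D 40, A 25, C 0, B 12.
D and A advance.
Runoff: D is preferred to A by 45 voters; A by 32.
D wins the runoff.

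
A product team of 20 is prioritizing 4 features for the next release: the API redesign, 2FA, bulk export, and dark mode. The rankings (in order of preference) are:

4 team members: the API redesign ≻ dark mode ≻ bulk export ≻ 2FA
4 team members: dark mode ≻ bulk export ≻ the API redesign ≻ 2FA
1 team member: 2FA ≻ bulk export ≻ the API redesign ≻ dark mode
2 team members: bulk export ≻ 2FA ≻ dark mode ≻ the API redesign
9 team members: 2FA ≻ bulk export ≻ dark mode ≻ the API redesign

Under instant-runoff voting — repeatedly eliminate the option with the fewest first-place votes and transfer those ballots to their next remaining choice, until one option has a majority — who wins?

2FA

Round 1: the API redesign 4, 2FA 10, bulk export 2, dark mode 4. Eliminate bulk export.
Round 2: the API redesign 4, 2FA 12, dark mode 4. 2FA has a majority.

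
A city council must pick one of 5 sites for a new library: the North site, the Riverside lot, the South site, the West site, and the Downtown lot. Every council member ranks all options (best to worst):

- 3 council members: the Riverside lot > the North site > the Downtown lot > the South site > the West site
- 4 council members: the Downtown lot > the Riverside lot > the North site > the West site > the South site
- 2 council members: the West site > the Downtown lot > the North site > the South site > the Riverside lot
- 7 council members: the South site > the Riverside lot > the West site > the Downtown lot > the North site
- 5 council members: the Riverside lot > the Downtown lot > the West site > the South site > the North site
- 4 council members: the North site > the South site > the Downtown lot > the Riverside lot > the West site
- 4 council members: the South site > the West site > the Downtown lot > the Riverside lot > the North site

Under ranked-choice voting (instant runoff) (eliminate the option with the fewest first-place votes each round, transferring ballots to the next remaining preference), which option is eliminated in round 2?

Round 1: the North site 4, the Riverside lot 8, the South site 11, the West site 2, the Downtown lot 4. Eliminate the West site.
Round 2: the North site 4, the Riverside lot 8, the South site 11, the Downtown lot 6. Eliminate the North site.

the North site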